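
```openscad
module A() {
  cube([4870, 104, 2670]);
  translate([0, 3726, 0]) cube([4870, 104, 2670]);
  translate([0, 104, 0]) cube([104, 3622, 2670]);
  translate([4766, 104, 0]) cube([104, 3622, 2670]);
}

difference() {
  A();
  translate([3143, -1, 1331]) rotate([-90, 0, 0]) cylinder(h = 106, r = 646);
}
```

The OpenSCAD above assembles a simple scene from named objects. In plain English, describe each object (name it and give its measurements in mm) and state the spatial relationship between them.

A is the wall frame of a small rectangular building: four walls, each 2670 mm tall and 104 mm thick, enclosing a footprint 4870 mm (x) by 3830 mm (y) outside-to-outside, with no floor or roof. The front and back walls (the −y and +y sides) span the full width; the two side walls fit between them.

The house frame has a circular hole of radius 646 mm through its front wall, centred at (x = 3143, z = 1331).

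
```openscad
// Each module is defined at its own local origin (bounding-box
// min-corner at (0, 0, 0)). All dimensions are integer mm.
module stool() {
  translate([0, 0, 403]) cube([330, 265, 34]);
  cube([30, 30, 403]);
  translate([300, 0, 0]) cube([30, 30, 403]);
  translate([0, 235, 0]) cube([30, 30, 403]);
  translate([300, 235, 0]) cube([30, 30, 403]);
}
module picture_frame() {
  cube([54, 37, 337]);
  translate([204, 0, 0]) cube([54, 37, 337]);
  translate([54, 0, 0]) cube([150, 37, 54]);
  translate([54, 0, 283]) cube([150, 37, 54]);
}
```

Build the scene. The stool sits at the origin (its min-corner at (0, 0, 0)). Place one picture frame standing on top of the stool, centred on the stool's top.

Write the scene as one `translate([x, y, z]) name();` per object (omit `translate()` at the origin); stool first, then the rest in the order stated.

stool();
translate([36, 114, 437]) picture_frame();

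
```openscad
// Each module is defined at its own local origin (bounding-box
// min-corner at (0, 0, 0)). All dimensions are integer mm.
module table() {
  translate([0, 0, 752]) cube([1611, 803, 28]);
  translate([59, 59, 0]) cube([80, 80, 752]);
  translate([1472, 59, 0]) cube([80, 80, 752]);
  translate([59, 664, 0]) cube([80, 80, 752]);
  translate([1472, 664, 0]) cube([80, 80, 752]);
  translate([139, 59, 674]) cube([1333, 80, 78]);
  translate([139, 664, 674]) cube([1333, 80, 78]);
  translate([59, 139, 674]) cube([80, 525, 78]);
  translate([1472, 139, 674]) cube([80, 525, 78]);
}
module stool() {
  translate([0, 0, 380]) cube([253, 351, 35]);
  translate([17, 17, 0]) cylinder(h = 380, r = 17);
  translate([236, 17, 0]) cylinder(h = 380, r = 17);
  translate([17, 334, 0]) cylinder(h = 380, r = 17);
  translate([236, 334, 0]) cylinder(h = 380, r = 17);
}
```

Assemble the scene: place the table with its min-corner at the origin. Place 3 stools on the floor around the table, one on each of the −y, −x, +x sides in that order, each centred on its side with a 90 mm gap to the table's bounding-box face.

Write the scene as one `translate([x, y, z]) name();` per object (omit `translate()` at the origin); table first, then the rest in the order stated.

table();
translate([679, -441, 0]) stool();
translate([-343, 226, 0]) stool();
translate([1701, 226, 0]) stool();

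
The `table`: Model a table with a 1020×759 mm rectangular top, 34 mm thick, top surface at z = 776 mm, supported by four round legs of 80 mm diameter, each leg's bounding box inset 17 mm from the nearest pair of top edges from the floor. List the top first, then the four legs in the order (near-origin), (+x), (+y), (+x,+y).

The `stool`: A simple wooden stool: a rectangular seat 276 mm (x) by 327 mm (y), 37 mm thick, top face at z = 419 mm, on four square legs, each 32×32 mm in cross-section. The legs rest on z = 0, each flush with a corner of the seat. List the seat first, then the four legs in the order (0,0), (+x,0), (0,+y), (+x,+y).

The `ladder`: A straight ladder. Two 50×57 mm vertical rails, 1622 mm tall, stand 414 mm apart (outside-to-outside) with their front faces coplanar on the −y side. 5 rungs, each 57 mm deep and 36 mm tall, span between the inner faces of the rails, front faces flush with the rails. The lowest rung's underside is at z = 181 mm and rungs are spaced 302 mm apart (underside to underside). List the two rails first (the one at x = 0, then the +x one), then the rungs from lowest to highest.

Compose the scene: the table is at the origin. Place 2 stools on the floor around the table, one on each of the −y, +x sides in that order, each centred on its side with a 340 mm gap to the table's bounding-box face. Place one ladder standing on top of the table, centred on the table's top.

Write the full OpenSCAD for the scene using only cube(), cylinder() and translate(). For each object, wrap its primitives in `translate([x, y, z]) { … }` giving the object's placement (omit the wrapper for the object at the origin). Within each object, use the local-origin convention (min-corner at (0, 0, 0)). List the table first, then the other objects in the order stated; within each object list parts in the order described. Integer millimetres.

translate([0, 0, 742]) cube([1020, 759, 34]);
translate([57, 57, 0]) cylinder(h = 742, r = 40);
translate([963, 57, 0]) cylinder(h = 742, r = 40);
translate([57, 702, 0]) cylinder(h = 742, r = 40);
translate([963, 702, 0]) cylinder(h = 742, r = 40);
translate([372, -667, 0]) {
  translate([0, 0, 382]) cube([276, 327, 37]);
  cube([32, 32, 382]);
  translate([244, 0, 0]) cube([32, 32, 382]);
  translate([0, 295, 0]) cube([32, 32, 382]);
  translate([244, 295, 0]) cube([32, 32, 382]);
}
translate([1360, 216, 0]) {
  translate([0, 0, 382]) cube([276, 327, 37]);
  cube([32, 32, 382]);
  translate([244, 0, 0]) cube([32, 32, 382]);
  translate([0, 295, 0]) cube([32, 32, 382]);
  translate([244, 295, 0]) cube([32, 32, 382]);
}
translate([303, 351, 776]) {
  cube([50, 57, 1622]);
  translate([364, 0, 0]) cube([50, 57, 1622]);
  translate([50, 0, 181]) cube([314, 57, 36]);
  translate([50, 0, 483]) cube([314, 57, 36]);
  translate([50, 0, 785]) cube([314, 57, 36]);
  translate([50, 0, 1087]) cube([314, 57, 36]);
  translate([50, 0, 1389]) cube([314, 57, 36]);
}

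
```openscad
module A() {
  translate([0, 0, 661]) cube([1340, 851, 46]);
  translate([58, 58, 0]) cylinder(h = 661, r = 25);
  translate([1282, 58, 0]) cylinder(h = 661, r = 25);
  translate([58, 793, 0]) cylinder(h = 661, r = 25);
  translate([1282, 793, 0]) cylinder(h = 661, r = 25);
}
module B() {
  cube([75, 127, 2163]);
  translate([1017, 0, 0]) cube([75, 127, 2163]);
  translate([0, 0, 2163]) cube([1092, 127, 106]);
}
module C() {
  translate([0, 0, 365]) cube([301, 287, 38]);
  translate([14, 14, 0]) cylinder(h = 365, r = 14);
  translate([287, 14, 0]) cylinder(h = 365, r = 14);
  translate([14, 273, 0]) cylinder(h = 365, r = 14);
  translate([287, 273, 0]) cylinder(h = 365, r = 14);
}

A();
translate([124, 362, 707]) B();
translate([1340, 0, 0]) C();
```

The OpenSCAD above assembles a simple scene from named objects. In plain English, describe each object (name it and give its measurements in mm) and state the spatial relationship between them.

A is a table with a 1340×851 mm rectangular top, 46 mm thick, top surface at z = 707 mm, supported by four round legs of 50 mm diameter, each leg's bounding box inset 33 mm from the nearest pair of top edges, running from the floor.

B is a rectangular door frame: two vertical jambs of 75×127 mm section, 2163 mm tall, with a clear opening 942 mm wide between their inner faces. A header 106 mm tall and 127 mm deep lies on top of the jambs and spans the full outside width.

C is a four-legged stool. The seat is 301×287 mm, 38 mm thick, top at z = 403 mm. It stands on four round legs, each 28 mm in diameter, from z = 0 to the seat underside, each leg's axis is inset half a diameter from the nearest pair of seat edges (so the leg's bounding box is flush with the corner).

The door frame is on top of the table, centred. The stool is against the table's +x side, with their −y faces flush.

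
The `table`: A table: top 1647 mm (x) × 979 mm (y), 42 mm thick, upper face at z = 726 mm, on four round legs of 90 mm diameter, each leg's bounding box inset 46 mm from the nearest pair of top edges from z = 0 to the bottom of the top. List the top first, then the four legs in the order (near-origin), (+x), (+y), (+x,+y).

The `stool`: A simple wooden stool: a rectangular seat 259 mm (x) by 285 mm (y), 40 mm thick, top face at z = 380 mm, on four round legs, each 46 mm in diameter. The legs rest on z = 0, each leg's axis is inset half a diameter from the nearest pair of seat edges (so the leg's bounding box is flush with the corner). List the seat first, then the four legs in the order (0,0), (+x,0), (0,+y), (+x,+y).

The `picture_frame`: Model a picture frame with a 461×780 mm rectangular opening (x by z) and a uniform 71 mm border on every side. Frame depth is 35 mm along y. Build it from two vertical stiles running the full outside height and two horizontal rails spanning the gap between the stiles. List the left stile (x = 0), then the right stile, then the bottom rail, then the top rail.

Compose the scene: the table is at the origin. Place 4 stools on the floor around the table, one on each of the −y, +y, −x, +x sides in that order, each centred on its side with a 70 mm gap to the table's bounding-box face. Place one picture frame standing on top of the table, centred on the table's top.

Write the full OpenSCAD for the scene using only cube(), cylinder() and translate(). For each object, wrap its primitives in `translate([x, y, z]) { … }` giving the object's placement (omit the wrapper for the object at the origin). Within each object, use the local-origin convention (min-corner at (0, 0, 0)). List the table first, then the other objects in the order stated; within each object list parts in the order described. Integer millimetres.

translate([0, 0, 684]) cube([1647, 979, 42]);
translate([91, 91, 0]) cylinder(h = 684, r = 45);
translate([1556, 91, 0]) cylinder(h = 684, r = 45);
translate([91, 888, 0]) cylinder(h = 684, r = 45);
translate([1556, 888, 0]) cylinder(h = 684, r = 45);
translate([694, -355, 0]) {
  translate([0, 0, 340]) cube([259, 285, 40]);
  translate([23, 23, 0]) cylinder(h = 340, r = 23);
  translate([236, 23, 0]) cylinder(h = 340, r = 23);
  translate([23, 262, 0]) cylinder(h = 340, r = 23);
  translate([236, 262, 0]) cylinder(h = 340, r = 23);
}
translate([694, 1049, 0]) {
  translate([0, 0, 340]) cube([259, 285, 40]);
  translate([23, 23, 0]) cylinder(h = 340, r = 23);
  translate([236, 23, 0]) cylinder(h = 340, r = 23);
  translate([23, 262, 0]) cylinder(h = 340, r = 23);
  translate([236, 262, 0]) cylinder(h = 340, r = 23);
}
translate([-329, 347, 0]) {
  translate([0, 0, 340]) cube([259, 285, 40]);
  translate([23, 23, 0]) cylinder(h = 340, r = 23);
  translate([236, 23, 0]) cylinder(h = 340, r = 23);
  translate([23, 262, 0]) cylinder(h = 340, r = 23);
  translate([236, 262, 0]) cylinder(h = 340, r = 23);
}
translate([1717, 347, 0]) {
  translate([0, 0, 340]) cube([259, 285, 40]);
  translate([23, 23, 0]) cylinder(h = 340, r = 23);
  translate([236, 23, 0]) cylinder(h = 340, r = 23);
  translate([23, 262, 0]) cylinder(h = 340, r = 23);
  translate([236, 262, 0]) cylinder(h = 340, r = 23);
}
translate([522, 472, 726]) {
  cube([71, 35, 922]);
  translate([532, 0, 0]) cube([71, 35, 922]);
  translate([71, 0, 0]) cube([461, 35, 71]);
  translate([71, 0, 851]) cube([461, 35, 71]);
}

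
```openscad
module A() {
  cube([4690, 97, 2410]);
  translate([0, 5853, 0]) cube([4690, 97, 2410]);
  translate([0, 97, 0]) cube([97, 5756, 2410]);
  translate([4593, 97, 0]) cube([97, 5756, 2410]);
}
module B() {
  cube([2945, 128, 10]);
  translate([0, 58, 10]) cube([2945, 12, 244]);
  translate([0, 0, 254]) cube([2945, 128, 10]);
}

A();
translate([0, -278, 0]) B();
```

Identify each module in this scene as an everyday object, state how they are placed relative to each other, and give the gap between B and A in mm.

A is a house frame. B is an I-beam. The I-beam is on the floor beside the house frame on its −y side. The gap between the I-beam and the house frame is 150 mm.

The I-beam's nearest face is 150 mm from the house frame's −y face.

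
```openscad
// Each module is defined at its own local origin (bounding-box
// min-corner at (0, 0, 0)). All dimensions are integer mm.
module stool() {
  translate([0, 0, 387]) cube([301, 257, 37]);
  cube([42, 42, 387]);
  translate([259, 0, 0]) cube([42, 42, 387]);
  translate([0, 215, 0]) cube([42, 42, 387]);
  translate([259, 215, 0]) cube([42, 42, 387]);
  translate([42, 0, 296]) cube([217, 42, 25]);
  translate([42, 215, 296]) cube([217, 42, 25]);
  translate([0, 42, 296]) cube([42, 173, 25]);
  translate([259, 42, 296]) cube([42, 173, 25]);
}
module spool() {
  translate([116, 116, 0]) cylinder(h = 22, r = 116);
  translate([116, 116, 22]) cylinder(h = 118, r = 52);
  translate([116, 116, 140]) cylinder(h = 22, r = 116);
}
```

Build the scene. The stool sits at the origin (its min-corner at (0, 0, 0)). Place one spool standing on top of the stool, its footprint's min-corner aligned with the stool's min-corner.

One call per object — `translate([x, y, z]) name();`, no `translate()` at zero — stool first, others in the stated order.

stool();
translate([0, 0, 424]) spool();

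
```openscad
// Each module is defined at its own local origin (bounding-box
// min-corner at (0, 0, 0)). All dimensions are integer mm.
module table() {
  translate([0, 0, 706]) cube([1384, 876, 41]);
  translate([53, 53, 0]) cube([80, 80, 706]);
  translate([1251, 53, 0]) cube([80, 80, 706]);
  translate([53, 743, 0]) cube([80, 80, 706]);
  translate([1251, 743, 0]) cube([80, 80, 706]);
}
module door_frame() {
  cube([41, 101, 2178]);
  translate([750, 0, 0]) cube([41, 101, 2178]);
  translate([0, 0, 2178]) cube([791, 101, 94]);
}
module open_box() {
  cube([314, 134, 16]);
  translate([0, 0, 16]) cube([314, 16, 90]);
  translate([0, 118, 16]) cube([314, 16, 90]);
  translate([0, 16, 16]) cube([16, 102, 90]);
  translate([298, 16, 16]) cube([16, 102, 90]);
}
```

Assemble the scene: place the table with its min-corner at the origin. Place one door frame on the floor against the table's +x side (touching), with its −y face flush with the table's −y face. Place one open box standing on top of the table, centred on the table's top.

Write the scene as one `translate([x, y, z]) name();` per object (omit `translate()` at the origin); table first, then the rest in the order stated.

table();
translate([1384, 0, 0]) door_frame();
translate([535, 371, 747]) open_box();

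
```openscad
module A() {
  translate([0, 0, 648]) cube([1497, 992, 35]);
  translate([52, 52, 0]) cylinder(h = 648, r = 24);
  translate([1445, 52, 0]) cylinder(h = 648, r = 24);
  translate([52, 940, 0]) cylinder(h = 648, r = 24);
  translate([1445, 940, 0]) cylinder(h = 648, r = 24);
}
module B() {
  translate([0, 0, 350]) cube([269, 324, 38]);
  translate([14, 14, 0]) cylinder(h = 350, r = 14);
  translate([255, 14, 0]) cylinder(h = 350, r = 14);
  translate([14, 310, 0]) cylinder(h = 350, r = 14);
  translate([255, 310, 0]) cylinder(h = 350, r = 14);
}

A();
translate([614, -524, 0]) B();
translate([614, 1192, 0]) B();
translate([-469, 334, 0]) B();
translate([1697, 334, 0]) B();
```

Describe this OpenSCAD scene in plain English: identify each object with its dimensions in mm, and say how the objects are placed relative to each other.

A is a rectangular dining table. The top is 1497×992×35 mm with its upper surface at z = 683 mm. It stands on four round legs of 48 mm diameter, each leg's bounding box inset 28 mm from the nearest pair of top edges, running from the floor to the underside of the top.

B is a four-legged stool. The seat is a 269×324×38 mm slab whose top surface is at z = 388 mm; four round legs, each 28 mm in diameter, run from the floor (z = 0) to the underside of the seat, each leg's axis is inset half a diameter from the nearest pair of seat edges (so the leg's bounding box is flush with the corner).

Four stools sit around the table at the −y, +y, −x, +x sides.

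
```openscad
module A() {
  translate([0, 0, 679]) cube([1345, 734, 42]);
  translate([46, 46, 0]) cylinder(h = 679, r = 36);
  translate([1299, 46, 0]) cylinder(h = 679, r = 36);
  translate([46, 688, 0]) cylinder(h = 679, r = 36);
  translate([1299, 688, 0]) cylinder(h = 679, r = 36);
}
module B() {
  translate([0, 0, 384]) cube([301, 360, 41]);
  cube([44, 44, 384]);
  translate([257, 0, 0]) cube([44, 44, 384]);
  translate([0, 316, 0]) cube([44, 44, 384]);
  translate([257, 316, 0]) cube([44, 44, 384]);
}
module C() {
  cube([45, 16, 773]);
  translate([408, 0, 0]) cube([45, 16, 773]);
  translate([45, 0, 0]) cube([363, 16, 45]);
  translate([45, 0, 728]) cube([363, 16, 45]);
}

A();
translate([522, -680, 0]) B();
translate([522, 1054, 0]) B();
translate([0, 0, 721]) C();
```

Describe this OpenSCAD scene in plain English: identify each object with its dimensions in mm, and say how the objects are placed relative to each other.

A is a table: top 1345 mm (x) × 734 mm (y), 42 mm thick, upper face at z = 721 mm, on four round legs of 72 mm diameter, each leg's bounding box inset 10 mm from the nearest pair of top edges, running from z = 0 to the bottom of the top.

B is a four-legged stool. The seat is a 301×360×41 mm slab whose top surface is at z = 425 mm; four square legs, each 44×44 mm in cross-section, run from the floor (z = 0) to the underside of the seat, each flush with a corner of the seat.

C is a picture frame with a 363×683 mm rectangular opening (x by z) and a uniform 45 mm border on every side. Frame depth is 16 mm along y. It is built from two vertical stiles running the full outside height and two horizontal rails spanning the gap between the stiles.

Two stools sit around the table at the −y, +y sides. The picture frame is on top of the table.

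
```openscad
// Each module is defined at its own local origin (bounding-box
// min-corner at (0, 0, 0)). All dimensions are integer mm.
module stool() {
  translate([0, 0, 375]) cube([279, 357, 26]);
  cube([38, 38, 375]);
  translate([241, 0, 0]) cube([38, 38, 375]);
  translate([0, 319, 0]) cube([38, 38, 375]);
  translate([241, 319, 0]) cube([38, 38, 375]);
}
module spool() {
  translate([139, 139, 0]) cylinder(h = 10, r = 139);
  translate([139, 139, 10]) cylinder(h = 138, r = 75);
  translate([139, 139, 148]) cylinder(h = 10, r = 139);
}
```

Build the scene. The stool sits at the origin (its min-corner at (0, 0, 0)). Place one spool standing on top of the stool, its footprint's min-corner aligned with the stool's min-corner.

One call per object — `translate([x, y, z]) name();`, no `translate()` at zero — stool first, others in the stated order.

stool();
translate([0, 0, 401]) spool();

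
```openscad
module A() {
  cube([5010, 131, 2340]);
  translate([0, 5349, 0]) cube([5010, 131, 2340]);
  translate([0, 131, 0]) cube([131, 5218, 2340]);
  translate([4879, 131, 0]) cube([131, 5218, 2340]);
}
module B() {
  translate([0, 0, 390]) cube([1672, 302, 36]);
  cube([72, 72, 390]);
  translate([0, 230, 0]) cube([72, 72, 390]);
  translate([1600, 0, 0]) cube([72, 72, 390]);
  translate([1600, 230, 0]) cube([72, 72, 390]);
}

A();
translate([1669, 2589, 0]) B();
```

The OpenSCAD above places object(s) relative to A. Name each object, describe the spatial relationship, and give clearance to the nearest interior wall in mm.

Clearances: x = 1538, y = 2458; minimum 1538 mm.

A is a house frame. B is a bench. The bench sits inside the house frame, centred. The clearance to the nearest interior wall is 1538 mm.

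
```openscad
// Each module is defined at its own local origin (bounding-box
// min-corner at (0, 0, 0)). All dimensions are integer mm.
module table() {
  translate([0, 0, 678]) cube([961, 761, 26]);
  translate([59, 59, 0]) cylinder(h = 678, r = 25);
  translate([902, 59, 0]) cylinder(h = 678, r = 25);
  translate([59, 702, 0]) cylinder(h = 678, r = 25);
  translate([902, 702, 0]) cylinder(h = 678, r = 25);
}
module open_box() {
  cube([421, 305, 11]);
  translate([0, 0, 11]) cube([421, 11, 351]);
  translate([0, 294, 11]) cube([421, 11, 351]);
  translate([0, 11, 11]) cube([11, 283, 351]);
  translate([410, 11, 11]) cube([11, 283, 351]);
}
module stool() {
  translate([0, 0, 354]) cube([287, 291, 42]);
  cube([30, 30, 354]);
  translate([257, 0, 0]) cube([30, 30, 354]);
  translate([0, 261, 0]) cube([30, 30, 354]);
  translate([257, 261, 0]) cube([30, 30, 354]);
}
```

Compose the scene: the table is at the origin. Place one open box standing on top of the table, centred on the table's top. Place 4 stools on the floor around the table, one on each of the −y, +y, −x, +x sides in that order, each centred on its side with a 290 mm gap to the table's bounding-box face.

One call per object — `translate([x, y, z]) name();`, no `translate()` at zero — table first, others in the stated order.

table();
translate([270, 228, 704]) open_box();
translate([337, -581, 0]) stool();
translate([337, 1051, 0]) stool();
translate([-577, 235, 0]) stool();
translate([1251, 235, 0]) stool();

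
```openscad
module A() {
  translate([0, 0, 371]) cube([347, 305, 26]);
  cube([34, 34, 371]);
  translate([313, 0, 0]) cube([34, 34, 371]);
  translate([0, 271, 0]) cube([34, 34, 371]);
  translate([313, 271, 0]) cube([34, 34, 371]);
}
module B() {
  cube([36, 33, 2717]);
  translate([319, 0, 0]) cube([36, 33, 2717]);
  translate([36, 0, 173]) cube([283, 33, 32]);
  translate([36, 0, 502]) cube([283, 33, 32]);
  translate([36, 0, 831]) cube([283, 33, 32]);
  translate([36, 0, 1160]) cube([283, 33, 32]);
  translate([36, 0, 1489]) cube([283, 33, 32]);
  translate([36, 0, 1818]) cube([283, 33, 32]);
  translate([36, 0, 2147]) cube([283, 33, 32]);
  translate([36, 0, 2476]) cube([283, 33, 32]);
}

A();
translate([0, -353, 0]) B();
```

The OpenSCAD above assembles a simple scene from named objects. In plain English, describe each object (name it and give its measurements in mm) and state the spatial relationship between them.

A is a four-legged stool. The seat is a 347×305×26 mm slab whose top surface is at z = 397 mm; four square legs, each 34×34 mm in cross-section, run from the floor (z = 0) to the underside of the seat, each flush with a corner of the seat.

B is a wooden ladder with two side rails of 36×33 mm section and 2717 mm height, set 355 mm apart overall. Between them run 8 rectangular rungs (33 mm deep, 32 mm thick), front faces flush with the rails' −y face. The bottom of the first rung is 173 mm above the floor and each subsequent rung is 329 mm higher than the one below.

The ladder is on the floor beside the stool on its −y side.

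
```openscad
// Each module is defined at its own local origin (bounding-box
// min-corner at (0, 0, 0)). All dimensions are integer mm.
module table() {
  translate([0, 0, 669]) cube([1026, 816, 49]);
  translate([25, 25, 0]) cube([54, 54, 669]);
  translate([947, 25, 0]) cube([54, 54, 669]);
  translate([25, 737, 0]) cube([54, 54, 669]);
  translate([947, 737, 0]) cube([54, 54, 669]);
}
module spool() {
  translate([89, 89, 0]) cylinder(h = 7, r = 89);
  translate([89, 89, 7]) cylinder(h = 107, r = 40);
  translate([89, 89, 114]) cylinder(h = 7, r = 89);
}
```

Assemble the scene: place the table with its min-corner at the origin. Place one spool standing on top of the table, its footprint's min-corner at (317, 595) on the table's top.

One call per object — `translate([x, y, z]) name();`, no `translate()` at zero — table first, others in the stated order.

table();
translate([317, 595, 718]) spool();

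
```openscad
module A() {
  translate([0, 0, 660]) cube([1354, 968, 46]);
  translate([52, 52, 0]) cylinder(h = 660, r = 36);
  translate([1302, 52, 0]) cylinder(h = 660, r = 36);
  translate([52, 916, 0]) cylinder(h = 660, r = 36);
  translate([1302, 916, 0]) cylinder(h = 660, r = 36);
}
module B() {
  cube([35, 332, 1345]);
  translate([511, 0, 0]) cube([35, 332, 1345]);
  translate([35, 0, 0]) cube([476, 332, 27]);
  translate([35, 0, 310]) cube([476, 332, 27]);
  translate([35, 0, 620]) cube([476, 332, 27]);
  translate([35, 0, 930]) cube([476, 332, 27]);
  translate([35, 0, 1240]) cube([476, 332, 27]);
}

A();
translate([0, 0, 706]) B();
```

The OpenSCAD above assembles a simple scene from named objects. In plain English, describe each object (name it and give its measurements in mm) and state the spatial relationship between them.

A is a rectangular dining table. The top is 1354×968×46 mm with its upper surface at z = 706 mm. It stands on four round legs of 72 mm diameter, each leg's bounding box inset 16 mm from the nearest pair of top edges, running from the floor to the underside of the top.

B is an open bookshelf. Two side panels, each 35 mm thick, 332 mm deep and 1345 mm tall, stand 546 mm apart (outside-to-outside). Between them sit 5 shelves, each 27 mm thick and 332 mm deep, spanning the full gap between the sides. The bottom shelf rests on the floor (its underside at z = 0) and the clear gap between one shelf's top and the next shelf's underside is 283 mm.

The bookshelf is on top of the table.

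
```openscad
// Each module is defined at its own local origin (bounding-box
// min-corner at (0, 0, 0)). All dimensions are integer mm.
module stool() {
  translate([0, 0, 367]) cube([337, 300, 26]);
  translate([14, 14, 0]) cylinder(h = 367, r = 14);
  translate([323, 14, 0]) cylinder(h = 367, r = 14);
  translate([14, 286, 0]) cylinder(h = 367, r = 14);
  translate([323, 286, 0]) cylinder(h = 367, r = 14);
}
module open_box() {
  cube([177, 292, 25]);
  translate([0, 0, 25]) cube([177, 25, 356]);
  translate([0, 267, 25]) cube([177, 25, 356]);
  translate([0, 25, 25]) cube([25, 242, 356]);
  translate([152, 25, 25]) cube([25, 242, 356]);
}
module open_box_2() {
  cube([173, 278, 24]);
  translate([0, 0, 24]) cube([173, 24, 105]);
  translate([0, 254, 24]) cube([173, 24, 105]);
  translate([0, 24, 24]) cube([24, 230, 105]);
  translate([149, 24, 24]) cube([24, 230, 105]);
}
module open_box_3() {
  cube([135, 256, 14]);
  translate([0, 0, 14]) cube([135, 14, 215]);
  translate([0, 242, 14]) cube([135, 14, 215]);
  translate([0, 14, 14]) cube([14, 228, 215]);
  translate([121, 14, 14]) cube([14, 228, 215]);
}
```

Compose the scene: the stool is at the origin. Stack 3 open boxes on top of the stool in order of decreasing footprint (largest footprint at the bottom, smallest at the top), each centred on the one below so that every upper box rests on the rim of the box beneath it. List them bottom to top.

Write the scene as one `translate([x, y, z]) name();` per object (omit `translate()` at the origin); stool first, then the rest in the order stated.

stool();
translate([80, 4, 393]) open_box();
translate([82, 11, 774]) open_box_2();
translate([101, 22, 903]) open_box_3();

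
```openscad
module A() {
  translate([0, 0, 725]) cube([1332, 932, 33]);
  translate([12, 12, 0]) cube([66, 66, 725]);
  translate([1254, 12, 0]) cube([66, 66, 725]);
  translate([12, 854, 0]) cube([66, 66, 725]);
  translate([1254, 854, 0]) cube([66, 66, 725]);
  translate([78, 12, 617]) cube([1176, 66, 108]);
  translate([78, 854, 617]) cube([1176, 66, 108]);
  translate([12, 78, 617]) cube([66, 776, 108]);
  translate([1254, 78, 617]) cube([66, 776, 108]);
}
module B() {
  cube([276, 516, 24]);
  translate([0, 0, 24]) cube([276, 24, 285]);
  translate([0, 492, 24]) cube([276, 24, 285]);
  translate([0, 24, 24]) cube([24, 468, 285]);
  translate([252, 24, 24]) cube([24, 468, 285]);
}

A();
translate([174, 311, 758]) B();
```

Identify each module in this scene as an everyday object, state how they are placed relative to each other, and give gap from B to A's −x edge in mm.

The open box's min-x is at 174; the table's min-x is 0; gap = 174 mm.

A is a table. B is an open box. The open box is on top of the table. The gap from the open box to the table's −x edge is 174 mm.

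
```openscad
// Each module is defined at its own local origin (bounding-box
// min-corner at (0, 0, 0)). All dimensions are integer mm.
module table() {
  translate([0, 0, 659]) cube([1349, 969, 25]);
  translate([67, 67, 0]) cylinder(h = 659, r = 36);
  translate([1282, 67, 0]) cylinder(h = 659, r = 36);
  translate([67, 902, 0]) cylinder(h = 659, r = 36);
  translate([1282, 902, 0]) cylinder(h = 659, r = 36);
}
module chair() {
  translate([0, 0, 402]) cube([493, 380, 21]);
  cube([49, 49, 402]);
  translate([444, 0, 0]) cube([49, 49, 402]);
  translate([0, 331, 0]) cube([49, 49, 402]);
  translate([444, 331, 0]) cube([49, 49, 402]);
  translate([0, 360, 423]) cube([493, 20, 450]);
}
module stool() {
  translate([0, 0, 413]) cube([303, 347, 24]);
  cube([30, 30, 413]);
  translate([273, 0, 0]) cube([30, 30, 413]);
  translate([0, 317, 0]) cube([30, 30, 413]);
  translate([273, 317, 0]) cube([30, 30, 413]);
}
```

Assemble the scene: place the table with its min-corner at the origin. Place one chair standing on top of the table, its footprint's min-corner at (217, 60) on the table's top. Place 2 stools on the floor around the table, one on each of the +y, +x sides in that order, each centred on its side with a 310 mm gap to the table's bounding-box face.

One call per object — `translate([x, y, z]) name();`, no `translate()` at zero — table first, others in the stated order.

table();
translate([217, 60, 684]) chair();
translate([523, 1279, 0]) stool();
translate([1659, 311, 0]) stool();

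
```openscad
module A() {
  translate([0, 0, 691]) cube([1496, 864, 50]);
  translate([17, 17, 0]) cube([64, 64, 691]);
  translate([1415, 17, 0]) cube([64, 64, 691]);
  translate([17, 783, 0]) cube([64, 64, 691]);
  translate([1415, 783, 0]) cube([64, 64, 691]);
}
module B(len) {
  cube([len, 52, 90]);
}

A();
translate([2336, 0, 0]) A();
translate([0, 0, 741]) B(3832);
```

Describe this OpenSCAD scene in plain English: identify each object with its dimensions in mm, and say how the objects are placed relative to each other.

A is a rectangular dining table. The top is 1496×864×50 mm with its upper surface at z = 741 mm. It stands on four 64×64 mm square legs, each inset 17 mm from the nearest pair of top edges, running from the floor to the underside of the top.

B is a rectangular beam 3832 mm long (x), 52 mm deep (y), 90 mm thick (z).

The beam spans the tops of two tables placed 840 mm apart, resting at z = 741 mm.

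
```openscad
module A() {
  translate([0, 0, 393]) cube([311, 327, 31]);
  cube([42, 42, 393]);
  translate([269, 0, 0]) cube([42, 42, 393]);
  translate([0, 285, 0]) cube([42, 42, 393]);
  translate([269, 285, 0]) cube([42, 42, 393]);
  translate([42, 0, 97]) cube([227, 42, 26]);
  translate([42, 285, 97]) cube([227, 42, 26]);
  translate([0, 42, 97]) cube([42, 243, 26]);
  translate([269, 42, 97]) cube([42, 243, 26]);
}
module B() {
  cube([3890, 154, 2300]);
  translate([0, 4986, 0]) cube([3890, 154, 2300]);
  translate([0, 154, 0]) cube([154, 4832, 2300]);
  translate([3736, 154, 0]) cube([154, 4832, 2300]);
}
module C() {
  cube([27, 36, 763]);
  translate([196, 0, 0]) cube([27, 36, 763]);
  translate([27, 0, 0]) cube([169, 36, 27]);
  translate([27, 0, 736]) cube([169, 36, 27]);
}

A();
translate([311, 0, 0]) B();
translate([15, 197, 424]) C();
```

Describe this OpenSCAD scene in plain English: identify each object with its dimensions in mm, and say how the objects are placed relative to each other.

A is a simple wooden stool: a rectangular seat 311 mm (x) by 327 mm (y), 31 mm thick, top face at z = 424 mm, on four square legs, each 42×42 mm in cross-section. The legs rest on z = 0, each flush with a corner of the seat. Four stretchers, 42 mm wide and 26 mm tall, connect adjacent legs with their undersides at z = 97 mm, each running between the inner faces of the legs it joins and aligned with the legs' outer faces on the other axis.

B is a box-shaped house frame (walls only): outside footprint 3890×5140 mm, wall height 2300 mm, wall thickness 154 mm. The two y-facing walls run the full x-width; the two x-facing walls fit between the inner faces of the y-facing walls.

C is a rectangular picture frame lying in the x–z plane (depth along y). The opening is 169 mm wide (x) by 709 mm tall (z), surrounded by a border 27 mm wide on all four sides. The frame is 36 mm deep and is made of two full-height vertical stiles with two horizontal rails fitted between them.

The house frame is against the stool's +x side, with their −y faces flush. The picture frame is on top of the stool.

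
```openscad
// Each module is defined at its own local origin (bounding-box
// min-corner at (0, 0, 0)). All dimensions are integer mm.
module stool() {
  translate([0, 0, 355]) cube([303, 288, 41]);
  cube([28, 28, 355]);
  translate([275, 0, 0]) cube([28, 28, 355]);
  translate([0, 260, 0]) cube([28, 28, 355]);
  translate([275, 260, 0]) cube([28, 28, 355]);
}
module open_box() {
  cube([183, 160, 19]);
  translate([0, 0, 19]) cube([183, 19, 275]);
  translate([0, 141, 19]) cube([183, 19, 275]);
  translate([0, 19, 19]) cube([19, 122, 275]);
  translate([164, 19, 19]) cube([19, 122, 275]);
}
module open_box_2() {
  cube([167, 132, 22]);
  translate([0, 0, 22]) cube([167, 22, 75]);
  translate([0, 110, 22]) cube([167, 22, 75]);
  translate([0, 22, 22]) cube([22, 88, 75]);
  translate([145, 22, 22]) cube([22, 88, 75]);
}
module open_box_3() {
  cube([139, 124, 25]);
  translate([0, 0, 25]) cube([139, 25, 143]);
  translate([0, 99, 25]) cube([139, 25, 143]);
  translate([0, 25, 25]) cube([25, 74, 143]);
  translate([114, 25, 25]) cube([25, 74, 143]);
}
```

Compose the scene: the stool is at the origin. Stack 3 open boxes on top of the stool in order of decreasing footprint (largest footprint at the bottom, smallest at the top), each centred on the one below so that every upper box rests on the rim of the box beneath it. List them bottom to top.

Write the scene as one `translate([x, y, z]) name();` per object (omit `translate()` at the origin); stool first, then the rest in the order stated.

stool();
translate([60, 64, 396]) open_box();
translate([68, 78, 690]) open_box_2();
translate([82, 82, 787]) open_box_3();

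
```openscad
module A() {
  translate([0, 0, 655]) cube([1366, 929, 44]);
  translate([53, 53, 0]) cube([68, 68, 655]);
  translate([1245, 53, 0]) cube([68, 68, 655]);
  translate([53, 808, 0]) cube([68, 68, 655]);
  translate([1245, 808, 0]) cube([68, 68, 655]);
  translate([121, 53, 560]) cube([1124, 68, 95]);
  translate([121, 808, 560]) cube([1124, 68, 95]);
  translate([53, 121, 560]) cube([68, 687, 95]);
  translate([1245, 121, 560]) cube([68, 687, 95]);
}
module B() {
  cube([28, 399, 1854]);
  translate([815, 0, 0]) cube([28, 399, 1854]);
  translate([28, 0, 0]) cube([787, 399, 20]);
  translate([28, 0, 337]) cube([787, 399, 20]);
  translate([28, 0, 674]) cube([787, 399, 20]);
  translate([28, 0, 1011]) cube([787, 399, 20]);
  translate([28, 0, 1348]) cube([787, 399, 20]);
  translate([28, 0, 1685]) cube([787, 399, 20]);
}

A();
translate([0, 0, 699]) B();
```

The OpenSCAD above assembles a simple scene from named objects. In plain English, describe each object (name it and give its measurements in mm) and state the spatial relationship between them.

A is a table with a 1366×929 mm rectangular top, 44 mm thick, top surface at z = 699 mm, supported by four 68×68 mm square legs, each inset 53 mm from the nearest pair of top edges, running from the floor. Four apron rails, 68 mm thick and 95 mm tall, run between adjacent legs with their top edges flush with the underside of the top and their outer faces flush with the legs' outer faces.

B is a bookshelf 843 mm wide overall, 399 mm deep and 1854 mm tall. The two sides are 28 mm thick vertical panels. 6 horizontal shelves of 20 mm thickness span between the inner faces of the sides; the lowest shelf sits on the floor and shelves are stacked with a clear vertical gap of 317 mm between each pair.

The bookshelf is on top of the table.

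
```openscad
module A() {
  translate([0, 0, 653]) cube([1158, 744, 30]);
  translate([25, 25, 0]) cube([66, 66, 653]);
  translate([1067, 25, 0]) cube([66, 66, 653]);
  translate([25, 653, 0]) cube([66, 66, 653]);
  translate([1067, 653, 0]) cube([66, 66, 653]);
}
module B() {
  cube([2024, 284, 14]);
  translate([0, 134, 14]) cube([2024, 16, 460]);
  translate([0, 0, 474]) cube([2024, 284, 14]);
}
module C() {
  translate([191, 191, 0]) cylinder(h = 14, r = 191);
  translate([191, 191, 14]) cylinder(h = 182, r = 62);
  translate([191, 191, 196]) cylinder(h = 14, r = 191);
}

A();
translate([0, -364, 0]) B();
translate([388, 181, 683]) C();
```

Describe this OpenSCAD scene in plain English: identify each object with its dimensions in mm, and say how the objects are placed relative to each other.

A is a table with a 1158×744 mm rectangular top, 30 mm thick, top surface at z = 683 mm, supported by four 66×66 mm square legs, each inset 25 mm from the nearest pair of top edges, running from the floor.

B is an I-beam lying along x, 2024 mm long. Overall section height 488 mm. Two flanges 284 mm wide (y) and 14 mm thick, one on the floor and one at the top; a web 16 mm thick runs between them, centred on the flange width.

C is a spool: two coaxial disc flanges of radius 191 mm and thickness 14 mm, joined by a core cylinder of radius 62 mm and height 182 mm. The lower flange rests on z = 0 and the three cylinders share a vertical axis.

The I-beam is on the floor beside the table on its −y side. The spool is on top of the table, centred.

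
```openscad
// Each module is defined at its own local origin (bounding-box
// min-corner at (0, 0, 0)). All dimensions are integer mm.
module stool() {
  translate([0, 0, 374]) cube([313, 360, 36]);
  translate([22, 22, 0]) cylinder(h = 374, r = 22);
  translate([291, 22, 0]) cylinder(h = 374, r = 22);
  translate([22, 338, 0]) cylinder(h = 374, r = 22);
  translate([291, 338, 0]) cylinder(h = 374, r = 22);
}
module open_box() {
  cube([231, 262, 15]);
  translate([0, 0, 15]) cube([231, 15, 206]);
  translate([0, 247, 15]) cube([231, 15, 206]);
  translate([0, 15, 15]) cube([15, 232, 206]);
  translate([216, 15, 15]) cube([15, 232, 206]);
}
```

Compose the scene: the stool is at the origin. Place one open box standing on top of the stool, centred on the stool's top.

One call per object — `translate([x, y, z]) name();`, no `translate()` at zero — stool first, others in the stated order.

stool();
translate([41, 49, 410]) open_box();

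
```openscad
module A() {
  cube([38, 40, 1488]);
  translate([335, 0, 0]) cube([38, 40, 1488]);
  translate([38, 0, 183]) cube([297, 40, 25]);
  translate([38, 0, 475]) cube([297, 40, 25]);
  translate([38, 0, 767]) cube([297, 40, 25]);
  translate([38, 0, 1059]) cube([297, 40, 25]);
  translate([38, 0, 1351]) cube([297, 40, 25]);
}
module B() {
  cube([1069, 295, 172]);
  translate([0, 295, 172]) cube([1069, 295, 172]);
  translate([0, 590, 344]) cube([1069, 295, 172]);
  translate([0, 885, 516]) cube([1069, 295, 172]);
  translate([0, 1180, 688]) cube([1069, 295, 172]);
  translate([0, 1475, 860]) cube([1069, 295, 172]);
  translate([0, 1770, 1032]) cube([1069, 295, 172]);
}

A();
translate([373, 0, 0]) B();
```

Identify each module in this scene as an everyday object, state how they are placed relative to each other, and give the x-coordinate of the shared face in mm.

The ladder's +x face and the staircase's −x face are both at x = 373 mm.

A is a ladder. B is a staircase. The staircase is against the ladder's +x side, with their −y faces flush. The x-coordinate of the shared face is 373 mm.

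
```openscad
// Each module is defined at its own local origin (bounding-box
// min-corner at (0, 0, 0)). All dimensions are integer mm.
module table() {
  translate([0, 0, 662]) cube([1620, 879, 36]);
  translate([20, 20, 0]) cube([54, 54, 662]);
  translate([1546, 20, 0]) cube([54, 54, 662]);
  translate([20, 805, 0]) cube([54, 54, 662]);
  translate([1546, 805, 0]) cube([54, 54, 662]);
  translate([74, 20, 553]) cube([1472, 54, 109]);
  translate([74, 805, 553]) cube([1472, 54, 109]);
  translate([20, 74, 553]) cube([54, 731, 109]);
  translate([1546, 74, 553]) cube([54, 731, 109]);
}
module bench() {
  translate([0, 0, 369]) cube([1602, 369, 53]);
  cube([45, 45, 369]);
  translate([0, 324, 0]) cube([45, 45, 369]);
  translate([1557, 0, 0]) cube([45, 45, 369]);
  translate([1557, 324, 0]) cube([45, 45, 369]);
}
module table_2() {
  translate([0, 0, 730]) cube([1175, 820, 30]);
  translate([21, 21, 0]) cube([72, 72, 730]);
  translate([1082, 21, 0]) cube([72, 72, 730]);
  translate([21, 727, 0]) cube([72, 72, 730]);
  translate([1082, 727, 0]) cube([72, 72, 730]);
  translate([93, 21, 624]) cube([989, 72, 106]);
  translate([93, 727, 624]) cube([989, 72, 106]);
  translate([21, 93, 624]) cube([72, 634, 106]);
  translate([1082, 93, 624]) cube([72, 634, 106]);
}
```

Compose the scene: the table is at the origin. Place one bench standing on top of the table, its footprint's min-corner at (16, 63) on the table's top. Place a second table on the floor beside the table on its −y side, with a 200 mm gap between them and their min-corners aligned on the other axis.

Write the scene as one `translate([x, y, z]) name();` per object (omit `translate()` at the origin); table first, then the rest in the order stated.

table();
translate([16, 63, 698]) bench();
translate([0, -1020, 0]) table_2();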